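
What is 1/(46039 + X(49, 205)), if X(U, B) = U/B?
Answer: 205/9438044 ≈ 2.1721e-5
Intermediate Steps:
1/(46039 + X(49, 205)) = 1/(46039 + 49/205) = 1/(9438044/205) = 205/9438044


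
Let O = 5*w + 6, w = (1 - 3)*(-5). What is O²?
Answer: 3136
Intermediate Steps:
w = 10 (w = -2*(-5) = 10)
O = 56 (O = 5*10 + 6 = 50 + 6 = 56)
O² = 56² = 3136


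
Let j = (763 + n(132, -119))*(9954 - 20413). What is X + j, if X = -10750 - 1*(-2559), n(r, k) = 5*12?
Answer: -8615948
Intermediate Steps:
n(r, k) = 60
j = -8607757 (j = (763 + 60)*(9954 - 20413) = 823*(-10459) = -8607757)
X = -8191 (X = -10750 + 2559 = -8191)
X + j = -8191 - 8607757 = -8615948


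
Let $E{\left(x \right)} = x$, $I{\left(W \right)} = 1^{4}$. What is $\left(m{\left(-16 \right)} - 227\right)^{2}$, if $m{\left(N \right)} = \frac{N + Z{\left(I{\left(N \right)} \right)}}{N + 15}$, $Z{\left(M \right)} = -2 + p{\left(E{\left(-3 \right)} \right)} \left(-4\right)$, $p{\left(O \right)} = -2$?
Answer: $47089$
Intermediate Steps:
$I{\left(W \right)} = 1$
$Z{\left(M \right)} = 6$ ($Z{\left(M \right)} = -2 - -8 = -2 + 8 = 6$)
$m{\left(N \right)} = \frac{6 + N}{15 + N}$ ($m{\left(N \right)} = \frac{N + 6}{N + 15} = \frac{6 + N}{15 + N}$)
$\left(m{\left(-16 \right)} - 227\right)^{2} = \left(\frac{6 - 16}{15 - 16} - 227\right)^{2} = \left(\frac{1}{-1} \left(-10\right) - 227\right)^{2} = \left(\left(-1\right) \left(-10\right) - 227\right)^{2} = \left(10 - 227\right)^{2} = \left(-217\right)^{2} = 47089$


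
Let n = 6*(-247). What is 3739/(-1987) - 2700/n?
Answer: -29383/490789 ≈ -0.059869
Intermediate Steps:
n = -1482
3739/(-1987) - 2700/n = 3739/(-1987) - 2700/(-1482) = 3739*(-1/1987) - 2700*(-1/1482) = -3739/1987 + 450/247 = -29383/490789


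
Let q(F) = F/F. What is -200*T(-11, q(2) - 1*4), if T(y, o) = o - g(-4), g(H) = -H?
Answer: 1400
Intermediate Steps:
q(F) = 1
T(y, o) = -4 + o (T(y, o) = o - (-1)*(-4) = o - 1*4 = o - 4 = -4 + o)
-200*T(-11, q(2) - 1*4) = -200*(-4 + (1 - 1*4)) = -200*(-4 + (1 - 4)) = -200*(-4 - 3) = -200*(-7) = 1400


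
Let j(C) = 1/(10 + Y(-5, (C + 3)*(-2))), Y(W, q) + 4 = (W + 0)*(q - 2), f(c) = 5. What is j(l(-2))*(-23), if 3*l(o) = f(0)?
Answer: -69/188 ≈ -0.36702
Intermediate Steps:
l(o) = 5/3 (l(o) = (⅓)*5 = 5/3)
Y(W, q) = -4 + W*(-2 + q) (Y(W, q) = -4 + (W + 0)*(q - 2) = -4 + W*(-2 + q))
j(C) = 1/(46 + 10*C) (j(C) = 1/(10 + (-4 - 2*(-5) - 5*(C + 3)*(-2))) = 1/(10 + (-4 + 10 - 5*(3 + C)*(-2))) = 1/(10 + (-4 + 10 - 5*(-6 - 2*C))) = 1/(10 + (-4 + 10 + (30 + 10*C))) = 1/(10 + (36 + 10*C)) = 1/(46 + 10*C))
j(l(-2))*(-23) = (1/(2*(23 + 5*(5/3))))*(-23) = (1/(2*(23 + 25/3)))*(-23) = (1/(2*(94/3)))*(-23) = ((½)*(3/94))*(-23) = (3/188)*(-23) = -69/188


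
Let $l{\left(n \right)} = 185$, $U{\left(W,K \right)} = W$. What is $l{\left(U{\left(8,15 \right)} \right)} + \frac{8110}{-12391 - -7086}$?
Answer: $\frac{194663}{1061} \approx 183.47$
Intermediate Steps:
$l{\left(U{\left(8,15 \right)} \right)} + \frac{8110}{-12391 - -7086} = 185 + \frac{8110}{-12391 - -7086} = 185 + \frac{8110}{-12391 + 7086} = 185 + \frac{8110}{-5305} = 185 + 8110 \left(- \frac{1}{5305}\right) = 185 - \frac{1622}{1061} = \frac{194663}{1061}$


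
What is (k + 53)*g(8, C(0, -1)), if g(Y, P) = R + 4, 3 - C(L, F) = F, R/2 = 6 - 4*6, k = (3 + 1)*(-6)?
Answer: -928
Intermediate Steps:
k = -24 (k = 4*(-6) = -24)
R = -36 (R = 2*(6 - 4*6) = 2*(6 - 24) = 2*(-18) = -36)
C(L, F) = 3 - F
g(Y, P) = -32 (g(Y, P) = -36 + 4 = -32)
(k + 53)*g(8, C(0, -1)) = (-24 + 53)*(-32) = 29*(-32) = -928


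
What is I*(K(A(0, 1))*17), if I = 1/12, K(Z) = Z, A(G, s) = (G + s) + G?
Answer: 17/12 ≈ 1.4167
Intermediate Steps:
A(G, s) = s + 2*G
I = 1/12 ≈ 0.083333
I*(K(A(0, 1))*17) = ((1 + 2*0)*17)/12 = ((1 + 0)*17)/12 = (1*17)/12 = (1/12)*17 = 17/12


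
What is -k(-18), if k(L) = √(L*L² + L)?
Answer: -15*I*√26 ≈ -76.485*I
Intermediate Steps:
k(L) = √(L + L³) (k(L) = √(L³ + L) = √(L + L³))
-k(-18) = -√(-18 + (-18)³) = -√(-18 - 5832) = -√(-5850) = -15*I*√26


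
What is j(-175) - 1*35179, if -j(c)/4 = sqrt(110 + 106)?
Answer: -35179 - 24*sqrt(6) ≈ -35238.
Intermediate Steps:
j(c) = -24*sqrt(6) (j(c) = -4*sqrt(110 + 106) = -24*sqrt(6))
j(-175) - 1*35179 = -24*sqrt(6) - 1*35179 = -24*sqrt(6) - 35179 = -35179 - 24*sqrt(6)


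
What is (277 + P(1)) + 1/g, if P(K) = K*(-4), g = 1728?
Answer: 471745/1728 ≈ 273.00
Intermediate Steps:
P(K) = -4*K
(277 + P(1)) + 1/g = (277 - 4*1) + 1/1728 = (277 - 4) + 1/1728 = 273 + 1/1728 = 471745/1728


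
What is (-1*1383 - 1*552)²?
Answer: 3744225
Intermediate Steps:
(-1*1383 - 1*552)² = (-1383 - 552)² = (-1935)² = 3744225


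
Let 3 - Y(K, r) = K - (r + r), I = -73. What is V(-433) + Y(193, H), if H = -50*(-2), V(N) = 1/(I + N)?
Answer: 5059/506 ≈ 9.9980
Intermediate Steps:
V(N) = 1/(-73 + N)
H = 100
Y(K, r) = 3 - K + 2*r (Y(K, r) = 3 - (K - (r + r)) = 3 - (K - 2*r) = 3 + (-K + 2*r) = 3 - K + 2*r)
V(-433) + Y(193, H) = 1/(-73 - 433) + (3 - 1*193 + 2*100) = 1/(-506) + (3 - 193 + 200) = -1/506 + 10 = 5059/506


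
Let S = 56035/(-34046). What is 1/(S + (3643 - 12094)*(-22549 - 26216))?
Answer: 34046/14030799652655 ≈ 2.4265e-9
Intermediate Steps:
S = -56035/34046 (S = 56035*(-1/34046) = -56035/34046 ≈ -1.6459)
1/(S + (3643 - 12094)*(-22549 - 26216)) = 1/(-56035/34046 + (3643 - 12094)*(-22549 - 26216)) = 1/(-56035/34046 - 8451*(-48765)) = 1/(-56035/34046 + 412113015) = 1/(14030799652655/34046) = 34046/14030799652655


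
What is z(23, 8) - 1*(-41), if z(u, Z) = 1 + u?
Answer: 65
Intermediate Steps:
z(23, 8) - 1*(-41) = (1 + 23) - 1*(-41) = 24 + 41 = 65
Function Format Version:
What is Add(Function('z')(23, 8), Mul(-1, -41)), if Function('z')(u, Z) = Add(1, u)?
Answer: 65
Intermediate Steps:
Add(Function('z')(23, 8), Mul(-1, -41)) = Add(Add(1, 23), Mul(-1, -41)) = Add(24, 41) = 65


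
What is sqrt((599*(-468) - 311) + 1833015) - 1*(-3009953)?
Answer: 3009953 + 2*sqrt(388093) ≈ 3.0112e+6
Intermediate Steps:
sqrt((599*(-468) - 311) + 1833015) - 1*(-3009953) = sqrt((-280332 - 311) + 1833015) + 3009953 = sqrt(-280643 + 1833015) + 3009953 = sqrt(1552372) + 3009953 = 2*sqrt(388093) + 3009953 = 3009953 + 2*sqrt(388093)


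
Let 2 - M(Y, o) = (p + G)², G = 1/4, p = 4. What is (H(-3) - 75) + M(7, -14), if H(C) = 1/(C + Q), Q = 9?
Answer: -4363/48 ≈ -90.896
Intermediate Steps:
H(C) = 1/(9 + C) (H(C) = 1/(C + 9) = 1/(9 + C))
G = ¼ ≈ 0.25000
M(Y, o) = -257/16 (M(Y, o) = 2 - (4 + ¼)² = 2 - (17/4)² = 2 - 1*289/16 = 2 - 289/16 = -257/16)
(H(-3) - 75) + M(7, -14) = (1/(9 - 3) - 75) - 257/16 = (1/6 - 75) - 257/16 = (⅙ - 75) - 257/16 = -449/6 - 257/16 = -4363/48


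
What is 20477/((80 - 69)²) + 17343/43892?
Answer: 900874987/5310932 ≈ 169.63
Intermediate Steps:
20477/((80 - 69)²) + 17343/43892 = 20477/(11²) + 17343*(1/43892) = 20477/121 + 17343/43892 = 900874987/5310932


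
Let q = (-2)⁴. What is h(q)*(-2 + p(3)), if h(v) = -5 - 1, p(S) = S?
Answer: -6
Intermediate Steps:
q = 16
h(v) = -6
h(q)*(-2 + p(3)) = -6*(-2 + 3) = -6*1 = -6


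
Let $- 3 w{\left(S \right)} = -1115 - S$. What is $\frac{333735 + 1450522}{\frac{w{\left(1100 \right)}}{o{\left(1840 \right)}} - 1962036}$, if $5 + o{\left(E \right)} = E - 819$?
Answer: $- \frac{5438415336}{5980283513} \approx -0.90939$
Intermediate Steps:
$o{\left(E \right)} = -824 + E$ ($o{\left(E \right)} = -5 + \left(E - 819\right) = -5 + \left(-819 + E\right) = -824 + E$)
$w{\left(S \right)} = \frac{1115}{3} + \frac{S}{3}$ ($w{\left(S \right)} = - \frac{-1115 - S}{3} = \frac{1115}{3} + \frac{S}{3}$)
$\frac{333735 + 1450522}{\frac{w{\left(1100 \right)}}{o{\left(1840 \right)}} - 1962036} = \frac{333735 + 1450522}{\frac{\frac{1115}{3} + \frac{1}{3} \cdot 1100}{-824 + 1840} - 1962036} = \frac{1784257}{\frac{\frac{1115}{3} + \frac{1100}{3}}{1016} - 1962036} = \frac{1784257}{\frac{2215}{3} \cdot \frac{1}{1016} - 1962036} = \frac{1784257}{\frac{2215}{3048} - 1962036} = \frac{1784257}{- \frac{5980283513}{3048}} = 1784257 \left(- \frac{3048}{5980283513}\right) = - \frac{5438415336}{5980283513}$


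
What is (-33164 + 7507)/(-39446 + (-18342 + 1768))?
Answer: 25657/56020 ≈ 0.45800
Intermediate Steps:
(-33164 + 7507)/(-39446 + (-18342 + 1768)) = -25657/(-39446 - 16574) = -25657/(-56020) = -25657*(-1/56020) = 25657/56020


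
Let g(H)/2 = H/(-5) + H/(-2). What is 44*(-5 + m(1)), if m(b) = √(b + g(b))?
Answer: -220 + 44*I*√10/5 ≈ -220.0 + 27.828*I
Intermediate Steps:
g(H) = -7*H/5 (g(H) = 2*(H/(-5) + H/(-2)) = 2*(H*(-⅕) + H*(-½)) = 2*(-H/5 - H/2) = 2*(-7*H/10) = -7*H/5)
m(b) = √10*√(-b)/5 (m(b) = √(b - 7*b/5) = √(-2*b/5) = √10*√(-b)/5)
44*(-5 + m(1)) = 44*(-5 + √10*√(-1*1)/5) = 44*(-5 + √10*√(-1)/5) = 44*(-5 + √10*I/5) = 44*(-5 + I*√10/5) = -220 + 44*I*√10/5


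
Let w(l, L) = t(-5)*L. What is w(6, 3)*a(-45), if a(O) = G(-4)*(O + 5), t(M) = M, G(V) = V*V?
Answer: 9600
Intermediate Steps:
G(V) = V²
w(l, L) = -5*L
a(O) = 80 + 16*O (a(O) = (-4)²*(O + 5) = 16*(5 + O) = 80 + 16*O)
w(6, 3)*a(-45) = (-5*3)*(80 + 16*(-45)) = -15*(80 - 720) = -15*(-640) = 9600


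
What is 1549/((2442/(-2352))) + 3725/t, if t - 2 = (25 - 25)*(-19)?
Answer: 301659/814 ≈ 370.59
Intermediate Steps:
t = 2 (t = 2 + (25 - 25)*(-19) = 2 + 0*(-19) = 2 + 0 = 2)
1549/((2442/(-2352))) + 3725/t = 1549/((2442/(-2352))) + 3725/2 = 1549/((2442*(-1/2352))) + 3725*(½) = 1549/(-407/392) + 3725/2 = 1549*(-392/407) + 3725/2 = -607208/407 + 3725/2 = 301659/814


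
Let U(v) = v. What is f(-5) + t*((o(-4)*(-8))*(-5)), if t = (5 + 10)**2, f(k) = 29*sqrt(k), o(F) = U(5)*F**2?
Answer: 720000 + 29*I*sqrt(5) ≈ 7.2e+5 + 64.846*I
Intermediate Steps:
o(F) = 5*F**2
t = 225 (t = 15**2 = 225)
f(-5) + t*((o(-4)*(-8))*(-5)) = 29*sqrt(-5) + 225*(((5*(-4)**2)*(-8))*(-5)) = 29*(I*sqrt(5)) + 225*(((5*16)*(-8))*(-5)) = 29*I*sqrt(5) + 225*((80*(-8))*(-5)) = 29*I*sqrt(5) + 225*(-640*(-5)) = 29*I*sqrt(5) + 225*3200 = 29*I*sqrt(5) + 720000 = 720000 + 29*I*sqrt(5)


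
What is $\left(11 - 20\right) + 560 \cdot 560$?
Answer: $313591$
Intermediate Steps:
$\left(11 - 20\right) + 560 \cdot 560 = \left(11 - 20\right) + 313600 = -9 + 313600 = 313591$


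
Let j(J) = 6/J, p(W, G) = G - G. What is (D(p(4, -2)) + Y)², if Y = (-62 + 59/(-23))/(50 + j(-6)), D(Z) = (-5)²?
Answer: 712356100/1270129 ≈ 560.85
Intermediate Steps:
p(W, G) = 0
D(Z) = 25
Y = -1485/1127 (Y = (-62 + 59/(-23))/(50 + 6/(-6)) = (-62 + 59*(-1/23))/(50 + 6*(-⅙)) = (-62 - 59/23)/(50 - 1) = -1485/23/49 = -1485/23*1/49 = -1485/1127 ≈ -1.3177)
(D(p(4, -2)) + Y)² = (25 - 1485/1127)² = (26690/1127)² = 712356100/1270129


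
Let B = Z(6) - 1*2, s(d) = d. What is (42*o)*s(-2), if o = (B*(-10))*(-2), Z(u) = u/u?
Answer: 1680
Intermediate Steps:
Z(u) = 1
B = -1 (B = 1 - 1*2 = 1 - 2 = -1)
o = -20 (o = -1*(-10)*(-2) = 10*(-2) = -20)
(42*o)*s(-2) = (42*(-20))*(-2) = -840*(-2) = 1680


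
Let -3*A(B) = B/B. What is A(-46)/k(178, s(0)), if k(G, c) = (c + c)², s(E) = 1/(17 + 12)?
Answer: -841/12 ≈ -70.083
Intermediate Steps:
A(B) = -⅓ (A(B) = -B/(3*B) = -⅓*1 = -⅓)
s(E) = 1/29
k(G, c) = 4*c² (k(G, c) = (2*c)² = 4*c²)
A(-46)/k(178, s(0)) = -1/(3*(4*(1/29)²)) = -1/(3*(4*(1/841))) = -1/(3*4/841) = -⅓*841/4 = -841/12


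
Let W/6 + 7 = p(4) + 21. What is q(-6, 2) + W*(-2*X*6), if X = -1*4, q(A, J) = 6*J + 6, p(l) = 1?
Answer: 4338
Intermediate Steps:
q(A, J) = 6 + 6*J
X = -4
W = 90 (W = -42 + 6*(1 + 21) = -42 + 6*22 = -42 + 132 = 90)
q(-6, 2) + W*(-2*X*6) = (6 + 6*2) + 90*(-2*(-4)*6) = (6 + 12) + 90*(8*6) = 18 + 90*48 = 18 + 4320 = 4338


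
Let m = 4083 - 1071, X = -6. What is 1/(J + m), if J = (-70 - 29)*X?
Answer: 1/3606 ≈ 0.00027732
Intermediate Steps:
J = 594 (J = (-70 - 29)*(-6) = -99*(-6) = 594)
m = 3012
1/(J + m) = 1/(594 + 3012) = 1/3606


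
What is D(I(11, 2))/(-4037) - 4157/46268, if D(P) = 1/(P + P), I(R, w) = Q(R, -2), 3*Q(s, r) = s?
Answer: -184669301/2054623076 ≈ -0.089880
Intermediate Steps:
Q(s, r) = s/3
I(R, w) = R/3
D(P) = 1/(2*P)
D(I(11, 2))/(-4037) - 4157/46268 = (1/(2*(((⅓)*11))))/(-4037) - 4157/46268 = (1/(2*(11/3)))*(-1/4037) - 4157*1/46268 = ((½)*(3/11))*(-1/4037) - 4157/46268 = (3/22)*(-1/4037) - 4157/46268 = -3/88814 - 4157/46268 = -184669301/2054623076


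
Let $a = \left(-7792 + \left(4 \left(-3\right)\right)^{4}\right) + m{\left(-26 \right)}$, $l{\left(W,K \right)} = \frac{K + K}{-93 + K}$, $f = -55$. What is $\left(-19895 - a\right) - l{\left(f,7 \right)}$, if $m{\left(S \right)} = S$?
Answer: $- \frac{1410952}{43} \approx -32813.0$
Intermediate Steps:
$l{\left(W,K \right)} = \frac{2 K}{-93 + K}$
$a = 12918$ ($a = \left(-7792 + \left(4 \left(-3\right)\right)^{4}\right) - 26 = \left(-7792 + \left(-12\right)^{4}\right) - 26 = \left(-7792 + 20736\right) - 26 = 12944 - 26 = 12918$)
$\left(-19895 - a\right) - l{\left(f,7 \right)} = \left(-19895 - 12918\right) - 2 \cdot 7 \frac{1}{-93 + 7} = \left(-19895 - 12918\right) - 2 \cdot 7 \frac{1}{-86} = -32813 - 2 \cdot 7 \left(- \frac{1}{86}\right) = -32813 - - \frac{7}{43} = -32813 + \frac{7}{43} = - \frac{1410952}{43}$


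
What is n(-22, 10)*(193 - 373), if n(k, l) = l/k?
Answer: 900/11 ≈ 81.818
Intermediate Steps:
n(-22, 10)*(193 - 373) = (10/(-22))*(193 - 373) = (10*(-1/22))*(-180) = -5/11*(-180) = 900/11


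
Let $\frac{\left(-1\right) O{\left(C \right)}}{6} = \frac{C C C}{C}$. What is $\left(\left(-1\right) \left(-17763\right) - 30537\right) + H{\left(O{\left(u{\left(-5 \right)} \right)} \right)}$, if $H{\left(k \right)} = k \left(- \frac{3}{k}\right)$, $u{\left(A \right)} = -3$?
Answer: $-12777$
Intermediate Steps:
$O{\left(C \right)} = - 6 C^{2}$ ($O{\left(C \right)} = - 6 \frac{C C C}{C} = - 6 \frac{C^{2} C}{C} = - 6 \frac{C^{3}}{C} = - 6 C^{2}$)
$H{\left(k \right)} = -3$
$\left(\left(-1\right) \left(-17763\right) - 30537\right) + H{\left(O{\left(u{\left(-5 \right)} \right)} \right)} = \left(\left(-1\right) \left(-17763\right) - 30537\right) - 3 = \left(17763 - 30537\right) - 3 = -12774 - 3 = -12777$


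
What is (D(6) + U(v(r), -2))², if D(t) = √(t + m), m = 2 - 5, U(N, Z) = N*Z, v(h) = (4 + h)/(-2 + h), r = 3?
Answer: (-14 + √3)² ≈ 150.50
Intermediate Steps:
v(h) = (4 + h)/(-2 + h)
m = -3
D(t) = √(-3 + t) (D(t) = √(t - 3) = √(-3 + t))
(D(6) + U(v(r), -2))² = (√(-3 + 6) + ((4 + 3)/(-2 + 3))*(-2))² = (√3 + (7/1)*(-2))² = (√3 + (1*7)*(-2))² = (√3 + 7*(-2))² = (√3 - 14)² = (-14 + √3)²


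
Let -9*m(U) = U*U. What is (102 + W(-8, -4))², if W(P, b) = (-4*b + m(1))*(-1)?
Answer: 600625/81 ≈ 7415.1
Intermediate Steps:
m(U) = -U²/9 (m(U) = -U*U/9 = -U²/9)
W(P, b) = ⅑ + 4*b (W(P, b) = (-4*b - ⅑*1²)*(-1) = (-4*b - ⅑*1)*(-1) = (-4*b - ⅑)*(-1) = (-⅑ - 4*b)*(-1) = ⅑ + 4*b)
(102 + W(-8, -4))² = (102 + (⅑ + 4*(-4)))² = (102 + (⅑ - 16))² = (102 - 143/9)² = (775/9)² = 600625/81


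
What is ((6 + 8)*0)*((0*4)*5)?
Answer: 0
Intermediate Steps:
((6 + 8)*0)*((0*4)*5) = (14*0)*(0*5) = 0*0 = 0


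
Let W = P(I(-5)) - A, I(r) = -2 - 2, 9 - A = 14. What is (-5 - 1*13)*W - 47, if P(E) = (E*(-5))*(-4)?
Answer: 1303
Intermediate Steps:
A = -5 (A = 9 - 1*14 = 9 - 14 = -5)
I(r) = -4
P(E) = 20*E (P(E) = -5*E*(-4) = 20*E)
W = -75 (W = 20*(-4) - 1*(-5) = -80 + 5 = -75)
(-5 - 1*13)*W - 47 = (-5 - 1*13)*(-75) - 47 = (-5 - 13)*(-75) - 47 = -18*(-75) - 47 = 1350 - 47 = 1303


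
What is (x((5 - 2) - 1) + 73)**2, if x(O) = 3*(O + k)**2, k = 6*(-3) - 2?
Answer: 1092025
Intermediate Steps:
k = -20 (k = -18 - 2 = -20)
x(O) = 3*(-20 + O)**2 (x(O) = 3*(O - 20)**2 = 3*(-20 + O)**2)
(x((5 - 2) - 1) + 73)**2 = (3*(-20 + ((5 - 2) - 1))**2 + 73)**2 = (3*(-20 + (3 - 1))**2 + 73)**2 = (3*(-20 + 2)**2 + 73)**2 = (3*(-18)**2 + 73)**2 = (3*324 + 73)**2 = (972 + 73)**2 = 1045**2 = 1092025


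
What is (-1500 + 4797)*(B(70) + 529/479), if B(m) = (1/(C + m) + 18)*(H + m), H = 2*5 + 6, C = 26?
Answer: 39165727895/7664 ≈ 5.1104e+6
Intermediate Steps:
H = 16 (H = 10 + 6 = 16)
B(m) = (16 + m)*(18 + 1/(26 + m)) (B(m) = (1/(26 + m) + 18)*(16 + m) = (18 + 1/(26 + m))*(16 + m) = (16 + m)*(18 + 1/(26 + m)))
(-1500 + 4797)*(B(70) + 529/479) = (-1500 + 4797)*((7504 + 18*70² + 757*70)/(26 + 70) + 529/479) = 3297*((7504 + 18*4900 + 52990)/96 + 529*(1/479)) = 3297*((7504 + 88200 + 52990)/96 + 529/479) = 3297*((1/96)*148694 + 529/479) = 3297*(74347/48 + 529/479) = 3297*(35637605/22992) = 39165727895/7664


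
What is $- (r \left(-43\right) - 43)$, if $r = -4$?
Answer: $-129$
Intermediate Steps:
$- (r \left(-43\right) - 43) = - (\left(-4\right) \left(-43\right) - 43) = - (172 - 43) = \left(-1\right) 129 = -129$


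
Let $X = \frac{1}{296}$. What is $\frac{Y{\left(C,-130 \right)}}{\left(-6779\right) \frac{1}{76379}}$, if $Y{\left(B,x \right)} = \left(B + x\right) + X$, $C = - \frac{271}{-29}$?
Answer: $\frac{79103820825}{58190936} \approx 1359.4$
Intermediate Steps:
$X = \frac{1}{296} \approx 0.0033784$
$C = \frac{271}{29}$ ($C = \left(-271\right) \left(- \frac{1}{29}\right) = \frac{271}{29} \approx 9.3448$)
$Y{\left(B,x \right)} = \frac{1}{296} + B + x$ ($Y{\left(B,x \right)} = \left(B + x\right) + \frac{1}{296} = \frac{1}{296} + B + x$)
$\frac{Y{\left(C,-130 \right)}}{\left(-6779\right) \frac{1}{76379}} = \frac{\frac{1}{296} + \frac{271}{29} - 130}{\left(-6779\right) \frac{1}{76379}} = - \frac{1035675}{8584 \left(\left(-6779\right) \frac{1}{76379}\right)} = - \frac{1035675}{8584 \left(- \frac{6779}{76379}\right)} = \left(- \frac{1035675}{8584}\right) \left(- \frac{76379}{6779}\right) = \frac{79103820825}{58190936}$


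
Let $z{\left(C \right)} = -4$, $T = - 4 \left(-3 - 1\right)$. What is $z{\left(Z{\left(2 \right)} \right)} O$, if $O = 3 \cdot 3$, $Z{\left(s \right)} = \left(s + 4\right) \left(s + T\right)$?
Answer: $-36$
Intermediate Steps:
$T = 16$ ($T = \left(-4\right) \left(-4\right) = 16$)
$Z{\left(s \right)} = \left(4 + s\right) \left(16 + s\right)$ ($Z{\left(s \right)} = \left(s + 4\right) \left(s + 16\right) = \left(4 + s\right) \left(16 + s\right)$)
$O = 9$
$z{\left(Z{\left(2 \right)} \right)} O = \left(-4\right) 9 = -36$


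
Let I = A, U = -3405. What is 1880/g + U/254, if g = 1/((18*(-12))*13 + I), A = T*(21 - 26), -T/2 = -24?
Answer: -1455484365/254 ≈ -5.7303e+6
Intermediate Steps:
T = 48 (T = -2*(-24) = 48)
A = -240 (A = 48*(21 - 26) = 48*(-5) = -240)
I = -240
g = -1/3048 (g = 1/((18*(-12))*13 - 240) = 1/(-216*13 - 240) = 1/(-2808 - 240) = 1/(-3048) = -1/3048 ≈ -0.00032808)
1880/g + U/254 = 1880/(-1/3048) - 3405/254 = 1880*(-3048) - 3405*1/254 = -5730240 - 3405/254 = -1455484365/254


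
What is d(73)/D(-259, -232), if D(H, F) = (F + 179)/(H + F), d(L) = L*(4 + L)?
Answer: 2759911/53 ≈ 52074.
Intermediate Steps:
D(H, F) = (179 + F)/(F + H)
d(73)/D(-259, -232) = (73*(4 + 73))/(((179 - 232)/(-232 - 259))) = (73*77)/((-53/(-491))) = 5621/((-1/491*(-53))) = 5621/(53/491) = 5621*(491/53) = 2759911/53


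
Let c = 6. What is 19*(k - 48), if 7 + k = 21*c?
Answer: 1349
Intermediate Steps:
k = 119 (k = -7 + 21*6 = -7 + 126 = 119)
19*(k - 48) = 19*(119 - 48) = 19*71 = 1349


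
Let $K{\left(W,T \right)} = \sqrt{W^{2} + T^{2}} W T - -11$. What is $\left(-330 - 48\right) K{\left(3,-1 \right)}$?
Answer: $-4158 + 1134 \sqrt{10} \approx -571.98$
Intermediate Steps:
$K{\left(W,T \right)} = 11 + T W \sqrt{T^{2} + W^{2}}$ ($K{\left(W,T \right)} = \sqrt{T^{2} + W^{2}} W T + 11 = W \sqrt{T^{2} + W^{2}} T + 11 = T W \sqrt{T^{2} + W^{2}} + 11 = 11 + T W \sqrt{T^{2} + W^{2}}$)
$\left(-330 - 48\right) K{\left(3,-1 \right)} = \left(-330 - 48\right) \left(11 - 3 \sqrt{\left(-1\right)^{2} + 3^{2}}\right) = \left(-330 - 48\right) \left(11 - 3 \sqrt{1 + 9}\right) = \left(-330 - 48\right) \left(11 - 3 \sqrt{10}\right) = - 378 \left(11 - 3 \sqrt{10}\right) = -4158 + 1134 \sqrt{10}$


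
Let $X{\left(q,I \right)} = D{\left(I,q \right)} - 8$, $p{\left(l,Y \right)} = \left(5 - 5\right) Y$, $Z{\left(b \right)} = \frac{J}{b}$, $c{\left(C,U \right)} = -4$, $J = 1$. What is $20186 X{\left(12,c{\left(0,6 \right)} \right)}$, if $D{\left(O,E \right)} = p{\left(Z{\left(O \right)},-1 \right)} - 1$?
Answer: $-181674$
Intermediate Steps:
$Z{\left(b \right)} = \frac{1}{b}$ ($Z{\left(b \right)} = 1 \frac{1}{b} = \frac{1}{b}$)
$p{\left(l,Y \right)} = 0$ ($p{\left(l,Y \right)} = 0 Y = 0$)
$D{\left(O,E \right)} = -1$ ($D{\left(O,E \right)} = 0 - 1 = -1$)
$X{\left(q,I \right)} = -9$ ($X{\left(q,I \right)} = -1 - 8 = -9$)
$20186 X{\left(12,c{\left(0,6 \right)} \right)} = 20186 \left(-9\right) = -181674$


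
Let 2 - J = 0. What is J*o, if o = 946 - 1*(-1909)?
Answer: 5710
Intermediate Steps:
o = 2855 (o = 946 + 1909 = 2855)
J = 2 (J = 2 - 1*0 = 2 + 0 = 2)
J*o = 2*2855 = 5710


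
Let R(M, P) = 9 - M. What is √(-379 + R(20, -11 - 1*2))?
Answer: I*√390 ≈ 19.748*I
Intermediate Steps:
√(-379 + R(20, -11 - 1*2)) = √(-379 + (9 - 1*20)) = √(-379 + (9 - 20)) = √(-379 - 11) = √(-390) = I*√390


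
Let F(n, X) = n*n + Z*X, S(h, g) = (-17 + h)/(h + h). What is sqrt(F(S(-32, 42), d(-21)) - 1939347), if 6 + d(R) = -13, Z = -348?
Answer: I*sqrt(7916480159)/64 ≈ 1390.2*I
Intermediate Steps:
d(R) = -19 (d(R) = -6 - 13 = -19)
S(h, g) = (-17 + h)/(2*h) (S(h, g) = (-17 + h)/((2*h)) = (-17 + h)*(1/(2*h)) = (-17 + h)/(2*h))
F(n, X) = n**2 - 348*X (F(n, X) = n*n - 348*X = n**2 - 348*X)
sqrt(F(S(-32, 42), d(-21)) - 1939347) = sqrt((((1/2)*(-17 - 32)/(-32))**2 - 348*(-19)) - 1939347) = sqrt((((1/2)*(-1/32)*(-49))**2 + 6612) - 1939347) = sqrt(((49/64)**2 + 6612) - 1939347) = sqrt((2401/4096 + 6612) - 1939347) = sqrt(27085153/4096 - 1939347) = sqrt(-7916480159/4096) = I*sqrt(7916480159)/64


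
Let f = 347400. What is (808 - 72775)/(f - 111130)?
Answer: -71967/236270 ≈ -0.30460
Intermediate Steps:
(808 - 72775)/(f - 111130) = (808 - 72775)/(347400 - 111130) = -71967/236270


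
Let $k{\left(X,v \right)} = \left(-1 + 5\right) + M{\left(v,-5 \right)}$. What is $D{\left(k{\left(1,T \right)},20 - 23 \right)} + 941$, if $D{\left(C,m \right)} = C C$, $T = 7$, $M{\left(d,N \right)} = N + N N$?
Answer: $1517$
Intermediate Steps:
$M{\left(d,N \right)} = N + N^{2}$
$k{\left(X,v \right)} = 24$ ($k{\left(X,v \right)} = \left(-1 + 5\right) - 5 \left(1 - 5\right) = 4 - -20 = 4 + 20 = 24$)
$D{\left(C,m \right)} = C^{2}$
$D{\left(k{\left(1,T \right)},20 - 23 \right)} + 941 = 24^{2} + 941 = 576 + 941 = 1517$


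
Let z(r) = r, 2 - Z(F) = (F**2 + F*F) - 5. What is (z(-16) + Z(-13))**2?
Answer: 120409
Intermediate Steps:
Z(F) = 7 - 2*F**2 (Z(F) = 2 - ((F**2 + F*F) - 5) = 2 - ((F**2 + F**2) - 5) = 2 - (2*F**2 - 5) = 2 - (-5 + 2*F**2) = 2 + (5 - 2*F**2) = 7 - 2*F**2)
(z(-16) + Z(-13))**2 = (-16 + (7 - 2*(-13)**2))**2 = (-16 + (7 - 2*169))**2 = (-16 + (7 - 338))**2 = (-16 - 331)**2 = (-347)**2 = 120409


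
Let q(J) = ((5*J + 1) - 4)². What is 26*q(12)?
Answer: 84474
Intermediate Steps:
q(J) = (-3 + 5*J)² (q(J) = ((1 + 5*J) - 4)² = (-3 + 5*J)²)
26*q(12) = 26*(-3 + 5*12)² = 26*(-3 + 60)² = 26*57² = 26*3249 = 84474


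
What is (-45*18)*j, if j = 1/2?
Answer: -405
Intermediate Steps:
j = ½ ≈ 0.50000
(-45*18)*j = -45*18*(½) = -810*½ = -405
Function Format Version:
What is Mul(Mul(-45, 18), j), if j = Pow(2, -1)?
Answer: -405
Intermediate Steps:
j = Rational(1, 2) ≈ 0.50000
Mul(Mul(-45, 18), j) = Mul(Mul(-45, 18), Rational(1, 2)) = Mul(-810, Rational(1, 2)) = -405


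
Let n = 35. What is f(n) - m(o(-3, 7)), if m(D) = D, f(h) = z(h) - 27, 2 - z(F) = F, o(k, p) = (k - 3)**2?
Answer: -96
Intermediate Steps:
o(k, p) = (-3 + k)**2
z(F) = 2 - F
f(h) = -25 - h (f(h) = (2 - h) - 27 = -25 - h)
f(n) - m(o(-3, 7)) = (-25 - 1*35) - (-3 - 3)**2 = (-25 - 35) - 1*(-6)**2 = -60 - 1*36 = -60 - 36 = -96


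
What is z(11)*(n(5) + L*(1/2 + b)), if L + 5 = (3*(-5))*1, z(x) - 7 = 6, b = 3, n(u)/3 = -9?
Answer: -1261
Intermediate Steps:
n(u) = -27 (n(u) = 3*(-9) = -27)
z(x) = 13 (z(x) = 7 + 6 = 13)
L = -20 (L = -5 + (3*(-5))*1 = -5 - 15*1 = -5 - 15 = -20)
z(11)*(n(5) + L*(1/2 + b)) = 13*(-27 - 20*(1/2 + 3)) = 13*(-27 - 20*(½ + 3)) = 13*(-27 - 20*7/2) = 13*(-27 - 70) = 13*(-97) = -1261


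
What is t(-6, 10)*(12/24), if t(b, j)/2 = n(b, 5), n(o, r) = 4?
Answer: 4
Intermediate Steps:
t(b, j) = 8 (t(b, j) = 2*4 = 8)
t(-6, 10)*(12/24) = 8*(12/24) = 8*(12*(1/24)) = 8*(1/2) = 4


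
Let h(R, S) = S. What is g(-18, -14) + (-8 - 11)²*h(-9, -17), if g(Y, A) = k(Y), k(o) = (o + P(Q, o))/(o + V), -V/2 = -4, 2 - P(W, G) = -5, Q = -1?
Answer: -61359/10 ≈ -6135.9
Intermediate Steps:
P(W, G) = 7 (P(W, G) = 2 - 1*(-5) = 2 + 5 = 7)
V = 8 (V = -2*(-4) = 8)
k(o) = (7 + o)/(8 + o) (k(o) = (o + 7)/(o + 8) = (7 + o)/(8 + o))
g(Y, A) = (7 + Y)/(8 + Y)
g(-18, -14) + (-8 - 11)²*h(-9, -17) = (7 - 18)/(8 - 18) + (-8 - 11)²*(-17) = -11/(-10) + (-19)²*(-17) = -⅒*(-11) + 361*(-17) = 11/10 - 6137 = -61359/10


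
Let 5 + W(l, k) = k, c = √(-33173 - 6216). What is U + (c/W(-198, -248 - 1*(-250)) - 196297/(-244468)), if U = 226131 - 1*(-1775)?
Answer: 55715920305/244468 - I*√39389/3 ≈ 2.2791e+5 - 66.156*I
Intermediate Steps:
c = I*√39389 (c = √(-39389) = I*√39389 ≈ 198.47*I)
W(l, k) = -5 + k
U = 227906 (U = 226131 + 1775 = 227906)
U + (c/W(-198, -248 - 1*(-250)) - 196297/(-244468)) = 227906 + ((I*√39389)/(-5 + (-248 - 1*(-250))) - 196297/(-244468)) = 227906 + ((I*√39389)/(-5 + (-248 + 250)) - 196297*(-1/244468)) = 227906 + ((I*√39389)/(-5 + 2) + 196297/244468) = 227906 + ((I*√39389)/(-3) + 196297/244468) = 227906 + ((I*√39389)*(-⅓) + 196297/244468) = 227906 + (-I*√39389/3 + 196297/244468) = 227906 + (196297/244468 - I*√39389/3) = 55715920305/244468 - I*√39389/3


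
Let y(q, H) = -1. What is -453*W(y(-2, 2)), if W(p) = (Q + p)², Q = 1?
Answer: 0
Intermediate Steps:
W(p) = (1 + p)²
-453*W(y(-2, 2)) = -453*(1 - 1)² = -453*0² = -453*0 = 0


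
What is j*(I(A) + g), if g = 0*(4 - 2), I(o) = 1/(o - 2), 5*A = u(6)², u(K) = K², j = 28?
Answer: 70/643 ≈ 0.10886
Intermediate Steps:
A = 1296/5 (A = (6²)²/5 = (⅕)*36² = (⅕)*1296 = 1296/5 ≈ 259.20)
I(o) = 1/(-2 + o)
g = 0 (g = 0*2 = 0)
j*(I(A) + g) = 28*(1/(-2 + 1296/5) + 0) = 28*(1/(1286/5) + 0) = 28*(5/1286 + 0) = 28*(5/1286) = 70/643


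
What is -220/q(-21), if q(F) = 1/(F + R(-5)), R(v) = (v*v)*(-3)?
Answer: 21120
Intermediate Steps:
R(v) = -3*v² (R(v) = v²*(-3) = -3*v²)
q(F) = 1/(-75 + F) (q(F) = 1/(F - 3*(-5)²) = 1/(F - 3*25) = 1/(F - 75) = 1/(-75 + F))
-220/q(-21) = -220/(1/(-75 - 21)) = -220/(1/(-96)) = -220/(-1/96) = -220*(-96) = 21120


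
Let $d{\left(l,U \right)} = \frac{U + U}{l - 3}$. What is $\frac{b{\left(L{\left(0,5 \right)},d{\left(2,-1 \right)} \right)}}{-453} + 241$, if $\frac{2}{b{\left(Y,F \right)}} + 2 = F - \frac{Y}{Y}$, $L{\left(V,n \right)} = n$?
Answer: $\frac{109175}{453} \approx 241.0$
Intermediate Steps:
$d{\left(l,U \right)} = \frac{2 U}{-3 + l}$
$b{\left(Y,F \right)} = \frac{2}{-3 + F}$ ($b{\left(Y,F \right)} = \frac{2}{-2 + \left(F - \frac{Y}{Y}\right)} = \frac{2}{-2 + \left(F - 1\right)} = \frac{2}{-2 + \left(-1 + F\right)} = \frac{2}{-3 + F}$)
$\frac{b{\left(L{\left(0,5 \right)},d{\left(2,-1 \right)} \right)}}{-453} + 241 = \frac{2 \frac{1}{-3 + 2 \left(-1\right) \frac{1}{-3 + 2}}}{-453} + 241 = \frac{2}{-3 + 2 \left(-1\right) \frac{1}{-1}} \left(- \frac{1}{453}\right) + 241 = \frac{2}{-3 + 2 \left(-1\right) \left(-1\right)} \left(- \frac{1}{453}\right) + 241 = \frac{2}{-3 + 2} \left(- \frac{1}{453}\right) + 241 = \frac{2}{-1} \left(- \frac{1}{453}\right) + 241 = 2 \left(-1\right) \left(- \frac{1}{453}\right) + 241 = \left(-2\right) \left(- \frac{1}{453}\right) + 241 = \frac{2}{453} + 241 = \frac{109175}{453}$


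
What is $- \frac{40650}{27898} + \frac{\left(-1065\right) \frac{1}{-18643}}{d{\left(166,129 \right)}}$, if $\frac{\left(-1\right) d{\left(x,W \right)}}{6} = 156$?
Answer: $- \frac{9094436315}{6241228968} \approx -1.4572$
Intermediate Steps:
$d{\left(x,W \right)} = -936$ ($d{\left(x,W \right)} = \left(-6\right) 156 = -936$)
$- \frac{40650}{27898} + \frac{\left(-1065\right) \frac{1}{-18643}}{d{\left(166,129 \right)}} = - \frac{40650}{27898} + \frac{\left(-1065\right) \frac{1}{-18643}}{-936} = \left(-40650\right) \frac{1}{27898} + \left(-1065\right) \left(- \frac{1}{18643}\right) \left(- \frac{1}{936}\right) = - \frac{20325}{13949} + \frac{1065}{18643} \left(- \frac{1}{936}\right) = - \frac{20325}{13949} - \frac{355}{5816616} = - \frac{9094436315}{6241228968}$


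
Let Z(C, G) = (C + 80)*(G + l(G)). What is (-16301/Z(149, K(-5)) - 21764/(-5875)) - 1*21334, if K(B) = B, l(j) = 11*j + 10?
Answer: -57390661853/2690750 ≈ -21329.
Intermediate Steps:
l(j) = 10 + 11*j
Z(C, G) = (10 + 12*G)*(80 + C) (Z(C, G) = (C + 80)*(G + (10 + 11*G)) = (80 + C)*(10 + 12*G) = (10 + 12*G)*(80 + C))
(-16301/Z(149, K(-5)) - 21764/(-5875)) - 1*21334 = (-16301/(800 + 10*149 + 960*(-5) + 12*149*(-5)) - 21764/(-5875)) - 1*21334 = (-16301/(800 + 1490 - 4800 - 8940) - 21764*(-1/5875)) - 21334 = (-16301/(-11450) + 21764/5875) - 21334 = (-16301*(-1/11450) + 21764/5875) - 21334 = (16301/11450 + 21764/5875) - 21334 = 13798647/2690750 - 21334 = -57390661853/2690750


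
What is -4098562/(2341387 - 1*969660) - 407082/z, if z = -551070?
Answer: -21797297317/9691251255 ≈ -2.2492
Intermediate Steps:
-4098562/(2341387 - 1*969660) - 407082/z = -4098562/(2341387 - 1*969660) - 407082/(-551070) = -4098562/(2341387 - 969660) - 407082*(-1/551070) = -4098562/1371727 + 5219/7065 = -21797297317/9691251255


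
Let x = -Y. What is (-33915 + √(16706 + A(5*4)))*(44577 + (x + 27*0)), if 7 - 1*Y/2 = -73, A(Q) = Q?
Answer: -1506402555 + 44417*√16726 ≈ -1.5007e+9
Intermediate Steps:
Y = 160 (Y = 14 - 2*(-73) = 14 + 146 = 160)
x = -160 (x = -1*160 = -160)
(-33915 + √(16706 + A(5*4)))*(44577 + (x + 27*0)) = (-33915 + √(16706 + 5*4))*(44577 + (-160 + 27*0)) = (-33915 + √(16706 + 20))*(44577 + (-160 + 0)) = (-33915 + √16726)*(44577 - 160) = (-33915 + √16726)*44417 = -1506402555 + 44417*√16726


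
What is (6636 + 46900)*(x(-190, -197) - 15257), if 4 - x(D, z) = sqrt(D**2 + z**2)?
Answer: -816584608 - 53536*sqrt(74909) ≈ -8.3124e+8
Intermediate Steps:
x(D, z) = 4 - sqrt(D**2 + z**2)
(6636 + 46900)*(x(-190, -197) - 15257) = (6636 + 46900)*((4 - sqrt((-190)**2 + (-197)**2)) - 15257) = 53536*((4 - sqrt(36100 + 38809)) - 15257) = 53536*((4 - sqrt(74909)) - 15257) = 53536*(-15253 - sqrt(74909)) = -816584608 - 53536*sqrt(74909)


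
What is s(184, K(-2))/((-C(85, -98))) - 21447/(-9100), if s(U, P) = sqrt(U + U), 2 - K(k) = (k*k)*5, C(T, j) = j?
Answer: 21447/9100 + 2*sqrt(23)/49 ≈ 2.5526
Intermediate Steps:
K(k) = 2 - 5*k**2 (K(k) = 2 - k*k*5 = 2 - k**2*5 = 2 - 5*k**2)
s(U, P) = sqrt(2)*sqrt(U) (s(U, P) = sqrt(2*U) = sqrt(2)*sqrt(U))
s(184, K(-2))/((-C(85, -98))) - 21447/(-9100) = (sqrt(2)*sqrt(184))/((-1*(-98))) - 21447/(-9100) = (sqrt(2)*(2*sqrt(46)))/98 - 21447*(-1/9100) = (4*sqrt(23))*(1/98) + 21447/9100 = 2*sqrt(23)/49 + 21447/9100 = 21447/9100 + 2*sqrt(23)/49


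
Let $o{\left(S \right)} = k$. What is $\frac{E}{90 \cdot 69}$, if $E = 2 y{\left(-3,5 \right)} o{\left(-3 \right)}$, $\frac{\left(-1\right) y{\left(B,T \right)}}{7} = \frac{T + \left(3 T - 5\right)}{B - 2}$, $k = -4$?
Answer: $- \frac{28}{1035} \approx -0.027053$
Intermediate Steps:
$y{\left(B,T \right)} = - \frac{7 \left(-5 + 4 T\right)}{-2 + B}$ ($y{\left(B,T \right)} = - 7 \frac{T + \left(3 T - 5\right)}{B - 2} = - 7 \frac{T + \left(-5 + 3 T\right)}{-2 + B} = - 7 \frac{-5 + 4 T}{-2 + B} = - \frac{7 \left(-5 + 4 T\right)}{-2 + B}$)
$o{\left(S \right)} = -4$
$E = -168$ ($E = 2 \frac{7 \left(5 - 20\right)}{-2 - 3} \left(-4\right) = 2 \frac{7 \left(5 - 20\right)}{-5} \left(-4\right) = 2 \cdot 7 \left(- \frac{1}{5}\right) \left(-15\right) \left(-4\right) = 2 \cdot 21 \left(-4\right) = 42 \left(-4\right) = -168$)
$\frac{E}{90 \cdot 69} = - \frac{168}{90 \cdot 69} = - \frac{168}{6210} = \left(-168\right) \frac{1}{6210} = - \frac{28}{1035}$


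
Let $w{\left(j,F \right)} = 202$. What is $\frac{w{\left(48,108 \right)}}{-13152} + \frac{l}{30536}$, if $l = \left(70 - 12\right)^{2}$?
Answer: $\frac{2379691}{25100592} \approx 0.094806$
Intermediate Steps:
$l = 3364$ ($l = 58^{2} = 3364$)
$\frac{w{\left(48,108 \right)}}{-13152} + \frac{l}{30536} = \frac{202}{-13152} + \frac{3364}{30536} = 202 \left(- \frac{1}{13152}\right) + 3364 \cdot \frac{1}{30536} = - \frac{101}{6576} + \frac{841}{7634} = \frac{2379691}{25100592}$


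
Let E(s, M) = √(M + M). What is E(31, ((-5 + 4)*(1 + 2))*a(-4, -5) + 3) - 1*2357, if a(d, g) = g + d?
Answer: -2357 + 2*√15 ≈ -2349.3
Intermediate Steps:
a(d, g) = d + g
E(s, M) = √2*√M (E(s, M) = √(2*M) = √2*√M)
E(31, ((-5 + 4)*(1 + 2))*a(-4, -5) + 3) - 1*2357 = √2*√(((-5 + 4)*(1 + 2))*(-4 - 5) + 3) - 1*2357 = √2*√(-1*3*(-9) + 3) - 2357 = √2*√(-3*(-9) + 3) - 2357 = √2*√(27 + 3) - 2357 = √2*√30 - 2357 = 2*√15 - 2357 = -2357 + 2*√15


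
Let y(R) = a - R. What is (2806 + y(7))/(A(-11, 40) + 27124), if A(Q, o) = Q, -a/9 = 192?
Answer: 1071/27113 ≈ 0.039501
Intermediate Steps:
a = -1728 (a = -9*192 = -1728)
y(R) = -1728 - R
(2806 + y(7))/(A(-11, 40) + 27124) = (2806 + (-1728 - 1*7))/(-11 + 27124) = (2806 + (-1728 - 7))/27113 = (2806 - 1735)*(1/27113) = 1071*(1/27113) = 1071/27113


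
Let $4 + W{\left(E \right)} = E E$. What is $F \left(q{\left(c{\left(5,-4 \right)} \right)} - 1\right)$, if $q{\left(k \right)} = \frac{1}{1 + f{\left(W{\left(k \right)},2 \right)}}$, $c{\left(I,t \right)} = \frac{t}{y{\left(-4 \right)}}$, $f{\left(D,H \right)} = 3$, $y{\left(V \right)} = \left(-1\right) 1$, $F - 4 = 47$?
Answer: $- \frac{153}{4} \approx -38.25$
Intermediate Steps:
$F = 51$ ($F = 4 + 47 = 51$)
$y{\left(V \right)} = -1$
$W{\left(E \right)} = -4 + E^{2}$ ($W{\left(E \right)} = -4 + E E = -4 + E^{2}$)
$c{\left(I,t \right)} = - t$ ($c{\left(I,t \right)} = \frac{t}{-1} = t \left(-1\right) = - t$)
$q{\left(k \right)} = \frac{1}{4}$ ($q{\left(k \right)} = \frac{1}{1 + 3} = \frac{1}{4}$)
$F \left(q{\left(c{\left(5,-4 \right)} \right)} - 1\right) = 51 \left(\frac{1}{4} - 1\right) = 51 \left(- \frac{3}{4}\right) = - \frac{153}{4}$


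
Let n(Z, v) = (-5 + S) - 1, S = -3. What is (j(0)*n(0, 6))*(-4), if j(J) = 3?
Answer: 108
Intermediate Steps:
n(Z, v) = -9 (n(Z, v) = (-5 - 3) - 1 = -8 - 1 = -9)
(j(0)*n(0, 6))*(-4) = (3*(-9))*(-4) = -27*(-4) = 108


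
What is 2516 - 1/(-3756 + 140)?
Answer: 9097857/3616 ≈ 2516.0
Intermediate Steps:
2516 - 1/(-3756 + 140) = 2516 - 1/(-3616) = 2516 - 1*(-1/3616) = 2516 + 1/3616 = 9097857/3616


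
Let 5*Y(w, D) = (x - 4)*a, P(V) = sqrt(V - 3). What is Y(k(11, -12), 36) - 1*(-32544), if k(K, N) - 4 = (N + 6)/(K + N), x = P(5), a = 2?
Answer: 162712/5 + 2*sqrt(2)/5 ≈ 32543.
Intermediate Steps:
P(V) = sqrt(-3 + V)
x = sqrt(2) (x = sqrt(-3 + 5) = sqrt(2) ≈ 1.4142)
k(K, N) = 4 + (6 + N)/(K + N) (k(K, N) = 4 + (N + 6)/(K + N) = 4 + (6 + N)/(K + N))
Y(w, D) = -8/5 + 2*sqrt(2)/5 (Y(w, D) = ((sqrt(2) - 4)*2)/5 = ((-4 + sqrt(2))*2)/5 = (-8 + 2*sqrt(2))/5 = -8/5 + 2*sqrt(2)/5)
Y(k(11, -12), 36) - 1*(-32544) = (-8/5 + 2*sqrt(2)/5) - 1*(-32544) = (-8/5 + 2*sqrt(2)/5) + 32544 = 162712/5 + 2*sqrt(2)/5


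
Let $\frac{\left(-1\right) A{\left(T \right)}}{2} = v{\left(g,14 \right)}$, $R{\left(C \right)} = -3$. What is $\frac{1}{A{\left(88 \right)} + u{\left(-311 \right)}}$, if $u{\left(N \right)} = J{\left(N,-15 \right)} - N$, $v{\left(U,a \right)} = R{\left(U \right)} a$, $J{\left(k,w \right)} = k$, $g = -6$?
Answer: $\frac{1}{84} \approx 0.011905$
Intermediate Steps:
$v{\left(U,a \right)} = - 3 a$
$A{\left(T \right)} = 84$ ($A{\left(T \right)} = - 2 \left(\left(-3\right) 14\right) = \left(-2\right) \left(-42\right) = 84$)
$u{\left(N \right)} = 0$ ($u{\left(N \right)} = N - N = 0$)
$\frac{1}{A{\left(88 \right)} + u{\left(-311 \right)}} = \frac{1}{84 + 0} = \frac{1}{84}$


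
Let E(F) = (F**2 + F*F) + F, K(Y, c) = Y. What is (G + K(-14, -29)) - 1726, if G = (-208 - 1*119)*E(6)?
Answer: -27246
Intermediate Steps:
E(F) = F + 2*F**2 (E(F) = (F**2 + F**2) + F = 2*F**2 + F = F + 2*F**2)
G = -25506 (G = (-208 - 1*119)*(6*(1 + 2*6)) = (-208 - 119)*(6*(1 + 12)) = -1962*13 = -327*78 = -25506)
(G + K(-14, -29)) - 1726 = (-25506 - 14) - 1726 = -25520 - 1726 = -27246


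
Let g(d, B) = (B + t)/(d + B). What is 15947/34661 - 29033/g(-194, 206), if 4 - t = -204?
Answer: -87457621/103983 ≈ -841.08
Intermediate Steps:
t = 208 (t = 4 - 1*(-204) = 4 + 204 = 208)
g(d, B) = (208 + B)/(B + d) (g(d, B) = (B + 208)/(d + B) = (208 + B)/(B + d))
15947/34661 - 29033/g(-194, 206) = 15947/34661 - 29033*(206 - 194)/(208 + 206) = 15947*(1/34661) - 29033/(414/12) = 15947/34661 - 29033/((1/12)*414) = 15947/34661 - 29033/69/2 = 15947/34661 - 29033*2/69 = 15947/34661 - 58066/69 = -87457621/103983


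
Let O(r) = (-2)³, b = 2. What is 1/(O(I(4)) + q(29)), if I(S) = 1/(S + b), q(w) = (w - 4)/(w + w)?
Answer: -58/439 ≈ -0.13212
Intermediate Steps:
q(w) = (-4 + w)/(2*w) (q(w) = (-4 + w)/((2*w)) = (-4 + w)*(1/(2*w)) = (-4 + w)/(2*w))
I(S) = 1/(2 + S) (I(S) = 1/(S + 2) = 1/(2 + S))
O(r) = -8
1/(O(I(4)) + q(29)) = 1/(-8 + (½)*(-4 + 29)/29) = 1/(-8 + (½)*(1/29)*25) = 1/(-8 + 25/58) = 1/(-439/58) = -58/439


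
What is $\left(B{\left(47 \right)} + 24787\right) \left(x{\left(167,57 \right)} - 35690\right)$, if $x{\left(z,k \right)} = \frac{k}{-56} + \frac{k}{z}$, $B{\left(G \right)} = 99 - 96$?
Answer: $- \frac{4137193270765}{4676} \approx -8.8477 \cdot 10^{8}$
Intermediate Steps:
$B{\left(G \right)} = 3$ ($B{\left(G \right)} = 99 - 96 = 3$)
$x{\left(z,k \right)} = - \frac{k}{56} + \frac{k}{z}$ ($x{\left(z,k \right)} = k \left(- \frac{1}{56}\right) + \frac{k}{z} = - \frac{k}{56} + \frac{k}{z}$)
$\left(B{\left(47 \right)} + 24787\right) \left(x{\left(167,57 \right)} - 35690\right) = \left(3 + 24787\right) \left(\left(\left(- \frac{1}{56}\right) 57 + \frac{57}{167}\right) - 35690\right) = 24790 \left(\left(- \frac{57}{56} + 57 \cdot \frac{1}{167}\right) - 35690\right) = 24790 \left(\left(- \frac{57}{56} + \frac{57}{167}\right) - 35690\right) = 24790 \left(- \frac{6327}{9352} - 35690\right) = 24790 \left(- \frac{333779207}{9352}\right) = - \frac{4137193270765}{4676}$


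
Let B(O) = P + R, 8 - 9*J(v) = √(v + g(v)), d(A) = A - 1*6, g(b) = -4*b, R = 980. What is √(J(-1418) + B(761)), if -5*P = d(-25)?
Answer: √(222095 - 25*√4254)/15 ≈ 31.302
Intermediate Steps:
d(A) = -6 + A (d(A) = A - 6 = -6 + A)
P = 31/5 (P = -(-6 - 25)/5 = -⅕*(-31) = 31/5 ≈ 6.2000)
J(v) = 8/9 - √3*√(-v)/9 (J(v) = 8/9 - √(v - 4*v)/9 = 8/9 - √3*√(-v)/9)
B(O) = 4931/5 (B(O) = 31/5 + 980 = 4931/5)
√(J(-1418) + B(761)) = √((8/9 - √3*√(-1*(-1418))/9) + 4931/5) = √((8/9 - √3*√1418/9) + 4931/5) = √((8/9 - √4254/9) + 4931/5) = √(44419/45 - √4254/9)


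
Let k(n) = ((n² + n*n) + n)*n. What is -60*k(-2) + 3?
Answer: 723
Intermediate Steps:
k(n) = n*(n + 2*n²) (k(n) = ((n² + n²) + n)*n = (2*n² + n)*n = (n + 2*n²)*n = n*(n + 2*n²))
-60*k(-2) + 3 = -60*(-2)²*(1 + 2*(-2)) + 3 = -240*(1 - 4) + 3 = -240*(-3) + 3 = -60*(-12) + 3 = 720 + 3 = 723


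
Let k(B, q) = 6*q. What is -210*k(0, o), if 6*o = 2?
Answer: -420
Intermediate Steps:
o = ⅓ (o = (⅙)*2 = ⅓ ≈ 0.33333)
-210*k(0, o) = -1260/3 = -210*2 = -420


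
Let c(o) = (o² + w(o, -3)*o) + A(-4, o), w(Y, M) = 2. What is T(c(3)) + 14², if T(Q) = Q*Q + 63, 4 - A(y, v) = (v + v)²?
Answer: 548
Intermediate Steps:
A(y, v) = 4 - 4*v² (A(y, v) = 4 - (v + v)² = 4 - (2*v)² = 4 - 4*v²)
c(o) = 4 - 3*o² + 2*o (c(o) = (o² + 2*o) + (4 - 4*o²) = 4 - 3*o² + 2*o)
T(Q) = 63 + Q² (T(Q) = Q² + 63 = 63 + Q²)
T(c(3)) + 14² = (63 + (4 - 3*3² + 2*3)²) + 14² = (63 + (4 - 3*9 + 6)²) + 196 = (63 + (4 - 27 + 6)²) + 196 = (63 + (-17)²) + 196 = (63 + 289) + 196 = 352 + 196 = 548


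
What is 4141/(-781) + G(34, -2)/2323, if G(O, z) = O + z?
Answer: -9594551/1814263 ≈ -5.2884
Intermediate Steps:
4141/(-781) + G(34, -2)/2323 = 4141/(-781) + (34 - 2)/2323 = 4141*(-1/781) + 32*(1/2323) = -4141/781 + 32/2323 = -9594551/1814263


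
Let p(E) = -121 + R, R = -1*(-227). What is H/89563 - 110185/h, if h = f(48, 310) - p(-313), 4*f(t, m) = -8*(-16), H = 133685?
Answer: 9878391845/6627662 ≈ 1490.5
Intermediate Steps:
R = 227
f(t, m) = 32 (f(t, m) = (-8*(-16))/4 = (¼)*128 = 32)
p(E) = 106 (p(E) = -121 + 227 = 106)
h = -74 (h = 32 - 1*106 = 32 - 106 = -74)
H/89563 - 110185/h = 133685/89563 - 110185/(-74) = 133685*(1/89563) - 110185*(-1/74) = 133685/89563 + 110185/74 = 9878391845/6627662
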